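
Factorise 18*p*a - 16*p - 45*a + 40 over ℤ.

(2*p - 5)*(9*a - 8)

Group as (18*p*a - 16*p) + (-45*a + 40) = 2*p*(9*a - 8) - 5*(9*a - 8).
Both groups share the factor (9*a - 8).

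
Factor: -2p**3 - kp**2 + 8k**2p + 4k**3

Group: 2k(2k**2 + 3kp - 2p**2) + p(2k**2 + 3kp - 2p**2); both groups contain (2k**2 + 3kp - 2p**2), so (2k + p) is a factor with cofactor 2k**2 + 3kp - 2p**2.
The cofactor groups again: 2k**2 + 3kp - 2p**2 = 2k(k + 2p) - p(k + 2p); both groups contain (k + 2p), giving (2k - p)(k + 2p).

(2k + p)(2k - p)(k + 2p)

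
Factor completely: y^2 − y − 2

Two integers with product −2 and sum −1 are 1 and −2.

(y + 1)*(y − 2)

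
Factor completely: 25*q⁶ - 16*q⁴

Pull out the common factor q⁴, leaving 25*q² - 16.
Recognize a difference of squares with the parts 5*q and 4.

q⁴*(5*q + 4)*(5*q - 4)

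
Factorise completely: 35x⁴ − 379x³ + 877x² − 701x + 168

(5x − 7)(7x − 3)(x − 1)(x − 8)

Trying the rational-root candidates, x = 8 is a root, so (x − 8) is a factor; dividing leaves 35x³ − 99x² + 85x − 21.
Then x = 7/5 is a root, so (5x − 7) is a factor; dividing leaves 7x² − 10x + 3.
The remaining quadratic factors as (x − 1)(7x − 3).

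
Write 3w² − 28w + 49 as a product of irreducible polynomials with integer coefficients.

Need a pair with product 3·49 = 147 and sum −28: that's −7 and −21.
Split the middle term: 3w² − 7w − 21w + 49 = w(3w − 7) − 7(3w − 7).

(3w − 7)(w − 7)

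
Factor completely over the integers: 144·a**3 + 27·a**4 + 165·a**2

3·a**2·(3·a + 11)·(3·a + 5)

Pull out the common factor 3·a**2, then factor the remaining trinomial.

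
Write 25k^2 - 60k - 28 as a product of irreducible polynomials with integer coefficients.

(5k + 2)(5k - 14)

Need a pair with product 25·(-28) = -700 and sum -60: that's 10 and -70.
Split the middle term: 25k^2 + 10k - 70k - 28 = 5k(5k + 2) - 14(5k + 2).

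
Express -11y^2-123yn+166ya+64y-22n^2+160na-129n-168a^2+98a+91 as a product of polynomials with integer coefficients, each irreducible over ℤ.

-(11y+2n-12a+13)(y+11n-14a-7)

Group: -11y(y+11n-14a-7) + (-2n+12a-13)(y+11n-14a-7); both groups contain (y+11n-14a-7).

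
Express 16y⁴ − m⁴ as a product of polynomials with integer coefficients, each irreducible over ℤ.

(2y − m)(2y + m)(4y² + m²)

(2y)⁴ − (m)⁴ = ((2y)² − (m)²)((2y)² + (m)²); the first factor splits again, the second (4y² + m²) is irreducible.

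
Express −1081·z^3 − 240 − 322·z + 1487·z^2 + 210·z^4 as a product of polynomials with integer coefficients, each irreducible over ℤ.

(5·z − 8)·(6·z − 5)·(7·z + 2)·(z − 3)

Among the possible rational roots, z = −2/7 is a root, so (7·z + 2) divides it; the quotient is 30·z^3 − 163·z^2 + 259·z − 120.
Then z = 5/6 is a root, so (6·z − 5) is a factor; dividing leaves 5·z^2 − 23·z + 24.
The remaining quadratic factors as (z − 3)(5·z − 8).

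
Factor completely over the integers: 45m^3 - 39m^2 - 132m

3m(3m + 4)(5m - 11)

Pull out the common factor 3m, then factor the remaining trinomial.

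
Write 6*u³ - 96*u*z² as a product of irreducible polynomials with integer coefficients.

Pull out the common factor 6*u; u² - 16*z² is a difference of squares.

6*u*(u + 4*z)*(u - 4*z)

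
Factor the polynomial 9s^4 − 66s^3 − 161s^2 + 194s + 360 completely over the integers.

Testing divisors of the constant over divisors of the leading coefficient, s = 9 is a root, so (s − 9) divides it; the quotient is 9s^3 + 15s^2 − 26s − 40.
Continuing, s = 5/3 is a root, so (3s − 5) divides it; the quotient is 3s^2 + 10s + 8.
The remaining quadratic factors as (3s + 4)(s + 2).

(3s + 4)(3s − 5)(s + 2)(s − 9)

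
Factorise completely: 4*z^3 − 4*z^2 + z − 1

Group as (4*z^3 + z) + (−4*z^2 − 1) = z*(4*z^2 + 1) − (4*z^2 + 1).
Both groups share the factor (4*z^2 + 1).

(z − 1)*(4*z^2 + 1)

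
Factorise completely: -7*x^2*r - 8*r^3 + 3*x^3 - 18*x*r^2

Group: x*(3*x^2 - 10*x*r - 8*r^2) + r*(3*x^2 - 10*x*r - 8*r^2); both groups contain (3*x^2 - 10*x*r - 8*r^2), so (x + r) is a factor with cofactor 3*x^2 - 10*x*r - 8*r^2.
The cofactor groups again: 3*x^2 - 10*x*r - 8*r^2 = 3*x*(x - 4*r) + 2*r*(x - 4*r); both groups contain (x - 4*r), giving (3*x + 2*r)*(x - 4*r).

(x - 4*r)*(3*x + 2*r)*(x + r)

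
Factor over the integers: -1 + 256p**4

(4p)⁴ − (1)⁴ = ((4p)² − (1)²)((4p)² + (1)²); the first factor splits again, the second (16p**2 + 1) is irreducible.

(4p + 1)(4p - 1)(16p**2 + 1)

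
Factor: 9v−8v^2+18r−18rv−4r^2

Group: −2r(2r+8v−9) − v(2r+8v−9); both groups contain (2r+8v−9).

−(2r+8v−9)(2r+v)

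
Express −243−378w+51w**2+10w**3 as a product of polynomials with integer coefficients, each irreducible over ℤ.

Testing divisors of the constant over divisors of the leading coefficient, w = 9/2 is a root, so (2w−9) divides it; the quotient is 5w**2+48w+27.
The remaining quadratic factors as (w+9)(5w+3).

(2w−9)(5w+3)(w+9)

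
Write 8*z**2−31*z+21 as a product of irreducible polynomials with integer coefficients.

(8*z−7)*(z−3)

Need a pair with product 8·21 = 168 and sum −31: that's −24 and −7.
Split the middle term: 8*z**2−24*z − 7*z+21 = 8*z*(z−3) − 7*(z−3).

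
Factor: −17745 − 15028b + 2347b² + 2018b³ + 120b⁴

Trying the rational-root candidates, b = −13/4 is a root, so (4b + 13) divides it; the quotient is 30b³ + 407b² − 736b − 1365.
Next, b = −15 is a root, so (b + 15) divides it; the quotient is 30b² − 43b − 91.
The remaining quadratic factors as (5b − 13)(6b + 7).

(4b + 13)(5b − 13)(6b + 7)(b + 15)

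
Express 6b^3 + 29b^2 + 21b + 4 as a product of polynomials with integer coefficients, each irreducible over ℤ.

(2b + 1)(3b + 1)(b + 4)

Trying the rational-root candidates, b = −1/2 is a root, so (2b + 1) is a factor; dividing leaves 3b^2 + 13b + 4.
The remaining quadratic factors as (3b + 1)(b + 4).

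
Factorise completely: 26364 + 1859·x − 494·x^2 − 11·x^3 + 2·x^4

Among the possible rational roots, x = 12 is a root, so (x − 12) divides it; the quotient is 2·x^3 + 13·x^2 − 338·x − 2197.
Then x = 13 is a root, so (x − 13) is a factor; dividing leaves 2·x^2 + 39·x + 169.
The remaining quadratic factors as (2·x + 13)(x + 13).

(2·x + 13)·(x + 13)·(x − 12)·(x − 13)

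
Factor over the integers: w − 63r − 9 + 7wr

Group as (7wr + w) + (−63r − 9) = w(7r + 1) − 9(7r + 1).
Both groups share the factor (7r + 1).

(7r + 1)(w − 9)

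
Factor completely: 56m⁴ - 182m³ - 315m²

Pull out the common factor 7m², then factor the remaining trinomial.

7m²(2m - 9)(4m + 5)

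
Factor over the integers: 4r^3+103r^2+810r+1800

(4r+15)(r+10)(r+12)

Trying the rational-root candidates, r = -15/4 is a root, so (4r+15) is a factor; dividing leaves r^2+22r+120.
The remaining quadratic factors as (r+10)(r+12).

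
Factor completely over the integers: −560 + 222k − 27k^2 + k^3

Testing divisors of the constant over divisors of the leading coefficient, k = 5 is a root, so (k − 5) is a factor; dividing leaves k^2 − 22k + 112.
The remaining quadratic factors as (k − 8)(k − 14).

(k − 14)(k − 5)(k − 8)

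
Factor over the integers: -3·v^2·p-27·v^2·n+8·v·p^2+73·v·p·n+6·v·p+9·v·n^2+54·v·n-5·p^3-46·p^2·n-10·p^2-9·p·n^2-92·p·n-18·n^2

-(3·v-5·p-n)·(v-p-2)·(p+9·n)

Group: 3·v·(-v·p-9·v·n+p^2+9·p·n+2·p+18·n) + (-5·p-n)·(-v·p-9·v·n+p^2+9·p·n+2·p+18·n); both groups contain (-v·p-9·v·n+p^2+9·p·n+2·p+18·n), so (3·v-5·p-n) is a factor with cofactor -v·p-9·v·n+p^2+9·p·n+2·p+18·n.
The cofactor groups again: -v·p-9·v·n+p^2+9·p·n+2·p+18·n = -p·(v-p-2) - 9·n·(v-p-2); both groups contain (v-p-2), giving -(p+9·n)·(v-p-2).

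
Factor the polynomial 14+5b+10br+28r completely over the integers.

(2r+1)(5b+14)

Group as (10br+5b) + (28r+14) = 5b(2r+1) + 14(2r+1).
Both groups share the factor (2r+1).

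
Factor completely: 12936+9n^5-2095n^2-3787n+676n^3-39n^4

(3n+7)(3n-8)(n-3)(n^2-n+77)

Testing divisors of the constant over divisors of the leading coefficient, n = 3 is a root, so (n-3) is a factor; dividing leaves 9n^4-12n^3+640n^2-175n-4312.
Then n = -7/3 is a root, so (3n+7) is a factor; dividing leaves 3n^3-11n^2+239n-616.
Continuing, n = 8/3 is a root, so (3n-8) is a factor; dividing leaves n^2-n+77.
The quadratic n^2-n+77 has discriminant -307 < 0 and is irreducible over ℤ.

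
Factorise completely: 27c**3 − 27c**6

−27c**3(c − 1)(c**2 + c + 1)

Factor out 27c**3 first: what remains is −c**3 + 1.
Recognize a difference of cubes with the parts 1 and c.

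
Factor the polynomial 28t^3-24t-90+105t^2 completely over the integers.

Group as (28t^3-24t) + (105t^2-90) = 4t(7t^2-6) + 15(7t^2-6).
Both groups share the factor (7t^2-6).

(4t+15)(7t^2-6)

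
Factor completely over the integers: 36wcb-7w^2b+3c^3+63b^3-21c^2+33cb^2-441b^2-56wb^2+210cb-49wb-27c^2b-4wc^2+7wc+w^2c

Group: w(wc-7wb-c^2+6cb+7c+7b^2-49b) + (-3c+9b)(wc-7wb-c^2+6cb+7c+7b^2-49b); both groups contain (wc-7wb-c^2+6cb+7c+7b^2-49b), so (w-3c+9b) is a factor with cofactor wc-7wb-c^2+6cb+7c+7b^2-49b.
The cofactor groups again: wc-7wb-c^2+6cb+7c+7b^2-49b = w(c-7b) + (-c-b+7)(c-7b); both groups contain (c-7b), giving (w-c-b+7)(c-7b).

(c-7b)(w-c-b+7)(w-3c+9b)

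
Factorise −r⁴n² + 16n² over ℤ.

−n²(r + 2)(r − 2)(r² + 4)

Factor out n² first: what remains is −r⁴ + 16.
Recognize a difference of squares with the parts 4 and r².
−r² + 4 is again a difference of squares: (−r + 2)(r + 2).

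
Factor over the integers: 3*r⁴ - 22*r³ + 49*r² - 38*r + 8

Testing divisors of the constant over divisors of the leading coefficient, r = 4 is a root, so (r - 4) divides it; the quotient is 3*r³ - 10*r² + 9*r - 2.
Continuing, r = 1 is a root, so (r - 1) divides it; the quotient is 3*r² - 7*r + 2.
The remaining quadratic factors as (3*r - 1)(r - 2).

(3*r - 1)*(r - 1)*(r - 2)*(r - 4)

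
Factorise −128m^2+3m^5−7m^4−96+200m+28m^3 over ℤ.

Trying the rational-root candidates, m = 1 is a root, giving the factor (m−1) and quotient 3m^4−4m^3+24m^2−104m+96.
Next, m = 2 is a root, so (m−2) divides it; the quotient is 3m^3+2m^2+28m−48.
Continuing, m = 4/3 is a root, giving the factor (3m−4) and quotient m^2+2m+12.
The quadratic m^2+2m+12 has discriminant −44 < 0 and is irreducible over ℤ.

(3m−4)(m−1)(m−2)(m^2+2m+12)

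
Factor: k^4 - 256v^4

Write as (k^2)² − (16v^2)², then factor k^2 - 16v^2 once more.

(k + 4v)(k - 4v)(k^2 + 16v^2)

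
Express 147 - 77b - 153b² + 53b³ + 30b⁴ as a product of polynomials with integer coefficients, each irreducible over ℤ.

(5b - 7)(6b + 7)(b + 3)(b - 1)

Among the possible rational roots, b = 7/5 is a root, giving the factor (5b - 7) and quotient 6b³ + 19b² - 4b - 21.
Continuing, b = 1 is a root, giving the factor (b - 1) and quotient 6b² + 25b + 21.
The remaining quadratic factors as (b + 3)(6b + 7).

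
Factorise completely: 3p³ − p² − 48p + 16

(3p − 1)(p + 4)(p − 4)

Among the possible rational roots, p = −4 is a root, giving the factor (p + 4) and quotient 3p² − 13p + 4.
The remaining quadratic factors as (p − 4)(3p − 1).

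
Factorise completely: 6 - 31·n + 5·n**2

(5·n - 1)·(n - 6)

Need a pair with product 5·6 = 30 and sum -31: that's -1 and -30.
Split the middle term: 5·n**2 - n - 30·n + 6 = n·(5·n - 1) - 6·(5·n - 1).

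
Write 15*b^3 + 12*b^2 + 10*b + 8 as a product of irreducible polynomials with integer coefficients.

Group as (15*b^3 + 10*b) + (12*b^2 + 8) = 5*b*(3*b^2 + 2) + 4*(3*b^2 + 2).
Both groups share the factor (3*b^2 + 2).

(5*b + 4)*(3*b^2 + 2)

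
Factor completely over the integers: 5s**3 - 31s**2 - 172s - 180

Trying the rational-root candidates, s = -2 is a root, so (s + 2) is a factor; dividing leaves 5s**2 - 41s - 90.
The remaining quadratic factors as (s - 10)(5s + 9).

(5s + 9)(s + 2)(s - 10)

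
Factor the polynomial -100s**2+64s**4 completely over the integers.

Every term has a factor of 4s**2. Then 16s**2-25 = (4s)² − (5)².

4s**2(4s+5)(4s-5)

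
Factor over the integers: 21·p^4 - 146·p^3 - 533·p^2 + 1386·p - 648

(3·p - 2)·(7·p - 9)·(p + 4)·(p - 9)

By the rational root theorem, p = 9/7 is a root, giving the factor (7·p - 9) and quotient 3·p^3 - 17·p^2 - 98·p + 72.
Next, p = 2/3 is a root, so (3·p - 2) is a factor; dividing leaves p^2 - 5·p - 36.
The remaining quadratic factors as (p - 9)(p + 4).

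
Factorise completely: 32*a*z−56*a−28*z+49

Group as (32*a*z−56*a) + (−28*z+49) = 8*a*(4*z−7) − 7*(4*z−7).
Both groups share the factor (4*z−7).

(4*z−7)*(8*a−7)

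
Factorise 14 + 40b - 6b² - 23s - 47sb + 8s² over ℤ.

(s - 6b - 2)(8s + b - 7)

Group: 8s(s - 6b - 2) + (b - 7)(s - 6b - 2); both groups contain (s - 6b - 2).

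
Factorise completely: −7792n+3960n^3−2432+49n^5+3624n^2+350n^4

Trying the rational-root candidates, n = −2 is a root, giving the factor (n+2) and quotient 49n^4+252n^3+3456n^2−3288n−1216.
Then n = 8/7 is a root, giving the factor (7n−8) and quotient 7n^3+44n^2+544n+152.
Continuing, n = −2/7 is a root, so (7n+2) is a factor; dividing leaves n^2+6n+76.
The quadratic n^2+6n+76 has discriminant −268 < 0 and is irreducible over ℤ.

(7n+2)(7n−8)(n+2)(n^2+6n+76)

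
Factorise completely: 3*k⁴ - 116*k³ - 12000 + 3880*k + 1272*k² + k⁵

(k + 15)*(k + 4)*(k - 2)*(k² - 14*k + 100)

Trying the rational-root candidates, k = -15 is a root, so (k + 15) divides it; the quotient is k⁴ - 12*k³ + 64*k² + 312*k - 800.
Continuing, k = -4 is a root, giving the factor (k + 4) and quotient k³ - 16*k² + 128*k - 200.
Then k = 2 is a root, so (k - 2) is a factor; dividing leaves k² - 14*k + 100.
The quadratic k² - 14*k + 100 has discriminant -204 < 0 and is irreducible over ℤ.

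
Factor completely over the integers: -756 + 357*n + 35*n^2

7*(5*n - 9)*(n + 12)

Pull out the common factor 7, then factor the remaining trinomial.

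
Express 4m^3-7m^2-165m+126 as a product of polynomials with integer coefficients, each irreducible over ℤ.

Testing divisors of the constant over divisors of the leading coefficient, m = -6 is a root, so (m+6) divides it; the quotient is 4m^2-31m+21.
The remaining quadratic factors as (m-7)(4m-3).

(4m-3)(m+6)(m-7)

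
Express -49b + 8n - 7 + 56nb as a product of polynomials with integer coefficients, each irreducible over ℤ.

(7b + 1)(8n - 7)

Group as (56nb + 8n) + (-49b - 7) = 8n(7b + 1) - 7(7b + 1).
Both groups share the factor (7b + 1).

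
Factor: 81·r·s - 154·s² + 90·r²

(15·r - 14·s)·(6·r + 11·s)

Group: 6·r·(15·r - 14·s) + 11·s·(15·r - 14·s); both groups contain (15·r - 14·s).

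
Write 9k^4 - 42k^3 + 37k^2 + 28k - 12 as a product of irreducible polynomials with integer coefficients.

By the rational root theorem, k = 3 is a root, so (k - 3) divides it; the quotient is 9k^3 - 15k^2 - 8k + 4.
Continuing, k = -2/3 is a root, giving the factor (3k + 2) and quotient 3k^2 - 7k + 2.
The remaining quadratic factors as (k - 2)(3k - 1).

(3k + 2)(3k - 1)(k - 2)(k - 3)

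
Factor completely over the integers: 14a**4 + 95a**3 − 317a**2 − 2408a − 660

Testing divisors of the constant over divisors of the leading coefficient, a = 5 is a root, so (a − 5) is a factor; dividing leaves 14a**3 + 165a**2 + 508a + 132.
Then a = −6 is a root, giving the factor (a + 6) and quotient 14a**2 + 81a + 22.
The remaining quadratic factors as (7a + 2)(2a + 11).

(2a + 11)(7a + 2)(a + 6)(a − 5)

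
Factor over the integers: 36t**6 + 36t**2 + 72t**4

Pull out the common factor 36t**2, leaving t**4 + 2t**2 + 1.
Recognize a perfect-square trinomial with the parts 1 and t**2.

36t**2(t**2 + 1)**2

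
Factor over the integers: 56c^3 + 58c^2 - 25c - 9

By the rational root theorem, c = -1/4 is a root, so (4c + 1) divides it; the quotient is 14c^2 + 11c - 9.
The remaining quadratic factors as (2c - 1)(7c + 9).

(2c - 1)(4c + 1)(7c + 9)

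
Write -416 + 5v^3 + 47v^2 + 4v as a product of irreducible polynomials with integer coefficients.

Among the possible rational roots, v = -4 is a root, so (v + 4) divides it; the quotient is 5v^2 + 27v - 104.
The remaining quadratic factors as (5v - 13)(v + 8).

(5v - 13)(v + 4)(v + 8)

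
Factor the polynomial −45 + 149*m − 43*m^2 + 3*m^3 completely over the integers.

By the rational root theorem, m = 1/3 is a root, so (3*m − 1) divides it; the quotient is m^2 − 14*m + 45.
The remaining quadratic factors as (m − 9)(m − 5).

(3*m − 1)*(m − 5)*(m − 9)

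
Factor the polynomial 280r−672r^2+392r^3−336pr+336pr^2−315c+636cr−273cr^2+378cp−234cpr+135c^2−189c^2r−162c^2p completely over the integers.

−(3c+7r−7)(6p+7r−5)(9c−8r)

Group: 3c(−54cp−63cr+45c+48pr+56r^2−40r) + (7r−7)(−54cp−63cr+45c+48pr+56r^2−40r); both groups contain (−54cp−63cr+45c+48pr+56r^2−40r), so (3c+7r−7) is a factor with cofactor −54cp−63cr+45c+48pr+56r^2−40r.
The cofactor groups again: −54cp−63cr+45c+48pr+56r^2−40r = −6p(9c−8r) + (−7r+5)(9c−8r); both groups contain (9c−8r), giving −(6p+7r−5)(9c−8r).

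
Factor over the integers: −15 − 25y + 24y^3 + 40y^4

(5y + 3)(8y^3 − 5)

Group as (40y^4 − 25y) + (24y^3 − 15) = 5y(8y^3 − 5) + 3(8y^3 − 5).
Both groups share the factor (8y^3 − 5).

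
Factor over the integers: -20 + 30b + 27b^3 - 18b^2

Group as (27b^3 + 30b) + (-18b^2 - 20) = 3b(9b^2 + 10) - 2(9b^2 + 10).
Both groups share the factor (9b^2 + 10).

(3b - 2)(9b^2 + 10)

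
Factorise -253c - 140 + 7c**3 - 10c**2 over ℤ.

Testing divisors of the constant over divisors of the leading coefficient, c = -5 is a root, giving the factor (c + 5) and quotient 7c**2 - 45c - 28.
The remaining quadratic factors as (c - 7)(7c + 4).

(7c + 4)(c + 5)(c - 7)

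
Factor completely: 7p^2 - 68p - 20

(7p + 2)(p - 10)

Need a pair with product 7·(-20) = -140 and sum -68: that's 2 and -70.
Split the middle term: 7p^2 + 2p - 70p - 20 = p(7p + 2) - 10(7p + 2).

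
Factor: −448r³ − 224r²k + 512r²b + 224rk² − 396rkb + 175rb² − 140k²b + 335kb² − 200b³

Group: 8r(−56r² − 28rk + 29rb + 28k² − 67kb + 40b²) − 5b(−56r² − 28rk + 29rb + 28k² − 67kb + 40b²); both groups contain (−56r² − 28rk + 29rb + 28k² − 67kb + 40b²), so (8r − 5b) is a factor with cofactor −56r² − 28rk + 29rb + 28k² − 67kb + 40b².
The cofactor groups again: −56r² − 28rk + 29rb + 28k² − 67kb + 40b² = −7r(8r − 4k + 5b) + (−7k + 8b)(8r − 4k + 5b); both groups contain (8r − 4k + 5b), giving −(7r + 7k − 8b)(8r − 4k + 5b).

−(8r − 5b)(7r + 7k − 8b)(8r − 4k + 5b)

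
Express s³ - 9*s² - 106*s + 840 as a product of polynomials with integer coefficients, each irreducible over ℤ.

Testing divisors of the constant over divisors of the leading coefficient, s = -10 is a root, so (s + 10) is a factor; dividing leaves s² - 19*s + 84.
The remaining quadratic factors as (s - 12)(s - 7).

(s + 10)*(s - 12)*(s - 7)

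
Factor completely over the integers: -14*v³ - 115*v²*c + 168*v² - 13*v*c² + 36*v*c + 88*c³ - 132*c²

Group: v*(-14*v² - 3*v*c + 11*c²) + (8*c - 12)*(-14*v² - 3*v*c + 11*c²); both groups contain (-14*v² - 3*v*c + 11*c²), so (v + 8*c - 12) is a factor with cofactor -14*v² - 3*v*c + 11*c².
The cofactor groups again: -14*v² - 3*v*c + 11*c² = -v*(14*v - 11*c) - c*(14*v - 11*c); both groups contain (14*v - 11*c), giving -(v + c)*(14*v - 11*c).

-(14*v - 11*c)*(v + 8*c - 12)*(v + c)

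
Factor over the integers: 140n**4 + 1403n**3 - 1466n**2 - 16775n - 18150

By the rational root theorem, n = 15/4 is a root, so (4n - 15) divides it; the quotient is 35n**3 + 482n**2 + 1441n + 1210.
Continuing, n = -10 is a root, so (n + 10) divides it; the quotient is 35n**2 + 132n + 121.
The remaining quadratic factors as (7n + 11)(5n + 11).

(4n - 15)(5n + 11)(7n + 11)(n + 10)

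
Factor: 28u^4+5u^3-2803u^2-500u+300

(4u-1)(7u+3)(u+10)(u-10)

Among the possible rational roots, u = 10 is a root, giving the factor (u-10) and quotient 28u^3+285u^2+47u-30.
Next, u = -3/7 is a root, so (7u+3) divides it; the quotient is 4u^2+39u-10.
The remaining quadratic factors as (4u-1)(u+10).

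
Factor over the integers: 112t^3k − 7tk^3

7kt(4t − k)(4t + k)

Factor out 7tk, leaving 16t^2 − k^2, which is a difference of two squares.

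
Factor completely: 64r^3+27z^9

(4r+3z^3)(16r^2-12rz^3+9z^6)

Recognize a sum of cubes with the parts 4r and 3z^3.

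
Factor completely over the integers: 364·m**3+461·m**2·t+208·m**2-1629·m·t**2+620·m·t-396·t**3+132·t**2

Group: 4·m·(91·m**2-135·m·t+52·m-36·t**2+12·t) + 11·t·(91·m**2-135·m·t+52·m-36·t**2+12·t); both groups contain (91·m**2-135·m·t+52·m-36·t**2+12·t), so (4·m+11·t) is a factor with cofactor 91·m**2-135·m·t+52·m-36·t**2+12·t.
The cofactor groups again: 91·m**2-135·m·t+52·m-36·t**2+12·t = 7·m·(13·m+3·t) + (-12·t+4)·(13·m+3·t); both groups contain (13·m+3·t), giving (7·m-12·t+4)·(13·m+3·t).

(13·m+3·t)·(4·m+11·t)·(7·m-12·t+4)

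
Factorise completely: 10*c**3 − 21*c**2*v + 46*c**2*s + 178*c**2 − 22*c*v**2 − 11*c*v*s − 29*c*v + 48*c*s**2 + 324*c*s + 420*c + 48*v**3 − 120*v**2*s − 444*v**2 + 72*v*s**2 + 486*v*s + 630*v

(2*c + 3*v)*(5*c − 8*v + 8*s + 14)*(c − 2*v + 3*s + 15)

Group: c*(10*c**2 − c*v + 16*c*s + 28*c − 24*v**2 + 24*v*s + 42*v) + (−2*v + 3*s + 15)*(10*c**2 − c*v + 16*c*s + 28*c − 24*v**2 + 24*v*s + 42*v); both groups contain (10*c**2 − c*v + 16*c*s + 28*c − 24*v**2 + 24*v*s + 42*v), so (c − 2*v + 3*s + 15) is a factor with cofactor 10*c**2 − c*v + 16*c*s + 28*c − 24*v**2 + 24*v*s + 42*v.
The cofactor groups again: 10*c**2 − c*v + 16*c*s + 28*c − 24*v**2 + 24*v*s + 42*v = 2*c*(5*c − 8*v + 8*s + 14) + 3*v*(5*c − 8*v + 8*s + 14); both groups contain (5*c − 8*v + 8*s + 14), giving (2*c + 3*v)*(5*c − 8*v + 8*s + 14).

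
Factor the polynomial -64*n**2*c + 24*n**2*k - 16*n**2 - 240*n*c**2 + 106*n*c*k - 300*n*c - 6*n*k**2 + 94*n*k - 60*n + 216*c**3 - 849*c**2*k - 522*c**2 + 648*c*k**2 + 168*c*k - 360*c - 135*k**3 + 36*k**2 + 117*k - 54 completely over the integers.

Group: 8*c*(-8*n**2 - 30*n*c + 2*n*k - 30*n + 27*c**2 - 96*c*k - 72*c + 45*k**2 + 18*k - 27) + (-3*k + 2)*(-8*n**2 - 30*n*c + 2*n*k - 30*n + 27*c**2 - 96*c*k - 72*c + 45*k**2 + 18*k - 27); both groups contain (-8*n**2 - 30*n*c + 2*n*k - 30*n + 27*c**2 - 96*c*k - 72*c + 45*k**2 + 18*k - 27), so (8*c - 3*k + 2) is a factor with cofactor -8*n**2 - 30*n*c + 2*n*k - 30*n + 27*c**2 - 96*c*k - 72*c + 45*k**2 + 18*k - 27.
The cofactor groups again: -8*n**2 - 30*n*c + 2*n*k - 30*n + 27*c**2 - 96*c*k - 72*c + 45*k**2 + 18*k - 27 = -4*n*(2*n + 9*c - 5*k + 3) + (3*c - 9*k - 9)*(2*n + 9*c - 5*k + 3); both groups contain (2*n + 9*c - 5*k + 3), giving -(4*n - 3*c + 9*k + 9)*(2*n + 9*c - 5*k + 3).

-(4*n - 3*c + 9*k + 9)*(8*c - 3*k + 2)*(2*n + 9*c - 5*k + 3)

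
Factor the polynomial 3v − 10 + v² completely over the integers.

Two integers with product −10 and sum 3 are −2 and 5.

(v + 5)(v − 2)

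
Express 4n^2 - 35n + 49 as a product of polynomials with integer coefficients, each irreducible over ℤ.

Need a pair with product 4·49 = 196 and sum -35: that's -7 and -28.
Split the middle term: 4n^2 - 7n - 28n + 49 = n(4n - 7) - 7(4n - 7).

(4n - 7)(n - 7)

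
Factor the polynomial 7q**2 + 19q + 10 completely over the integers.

Need a pair with product 7·10 = 70 and sum 19: that's 14 and 5.
Split the middle term: 7q**2 + 14q + 5q + 10 = 7q(q + 2) + 5(q + 2).

(7q + 5)(q + 2)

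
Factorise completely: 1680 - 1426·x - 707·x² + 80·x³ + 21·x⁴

Trying the rational-root candidates, x = -8/3 is a root, giving the factor (3·x + 8) and quotient 7·x³ + 8·x² - 257·x + 210.
Continuing, x = 5 is a root, giving the factor (x - 5) and quotient 7·x² + 43·x - 42.
The remaining quadratic factors as (7·x - 6)(x + 7).

(3·x + 8)·(7·x - 6)·(x + 7)·(x - 5)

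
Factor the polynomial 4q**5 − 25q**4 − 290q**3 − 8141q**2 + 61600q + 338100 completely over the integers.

(4q + 15)(q − 10)(q − 14)(q**2 + 14q + 161)

Trying the rational-root candidates, q = 14 is a root, so (q − 14) is a factor; dividing leaves 4q**4 + 31q**3 + 144q**2 − 6125q − 24150.
Then q = −15/4 is a root, so (4q + 15) divides it; the quotient is q**3 + 4q**2 + 21q − 1610.
Then q = 10 is a root, so (q − 10) divides it; the quotient is q**2 + 14q + 161.
The quadratic q**2 + 14q + 161 has discriminant −448 < 0 and is irreducible over ℤ.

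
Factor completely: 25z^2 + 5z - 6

(5z + 3)(5z - 2)

Need a pair with product 25·(-6) = -150 and sum 5: that's -10 and 15.
Split the middle term: 25z^2 - 10z + 15z - 6 = 5z(5z - 2) + 3(5z - 2).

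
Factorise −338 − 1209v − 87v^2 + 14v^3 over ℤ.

Among the possible rational roots, v = −13/2 is a root, so (2v + 13) divides it; the quotient is 7v^2 − 89v − 26.
The remaining quadratic factors as (7v + 2)(v − 13).

(2v + 13)(7v + 2)(v − 13)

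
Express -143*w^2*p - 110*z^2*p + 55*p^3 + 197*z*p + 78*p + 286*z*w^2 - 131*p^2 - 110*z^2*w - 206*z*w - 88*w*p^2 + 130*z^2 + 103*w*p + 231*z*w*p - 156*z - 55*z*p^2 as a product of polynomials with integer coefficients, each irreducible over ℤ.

Group: 2*z*(-55*z*w - 55*z*p + 65*z + 143*w^2 + 88*w*p - 103*w - 55*p^2 + 131*p - 78) - p*(-55*z*w - 55*z*p + 65*z + 143*w^2 + 88*w*p - 103*w - 55*p^2 + 131*p - 78); both groups contain (-55*z*w - 55*z*p + 65*z + 143*w^2 + 88*w*p - 103*w - 55*p^2 + 131*p - 78), so (2*z - p) is a factor with cofactor -55*z*w - 55*z*p + 65*z + 143*w^2 + 88*w*p - 103*w - 55*p^2 + 131*p - 78.
The cofactor groups again: -55*z*w - 55*z*p + 65*z + 143*w^2 + 88*w*p - 103*w - 55*p^2 + 131*p - 78 = -5*z*(11*w + 11*p - 13) + (13*w - 5*p + 6)*(11*w + 11*p - 13); both groups contain (11*w + 11*p - 13), giving -(5*z - 13*w + 5*p - 6)*(11*w + 11*p - 13).

-(2*z - p)*(11*w + 11*p - 13)*(5*z - 13*w + 5*p - 6)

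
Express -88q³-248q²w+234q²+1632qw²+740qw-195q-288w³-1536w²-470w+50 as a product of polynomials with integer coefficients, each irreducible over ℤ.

Group: 11q(-8q²-24qw+14q+144w²+48w-5) + (-2w-10)(-8q²-24qw+14q+144w²+48w-5); both groups contain (-8q²-24qw+14q+144w²+48w-5), so (11q-2w-10) is a factor with cofactor -8q²-24qw+14q+144w²+48w-5.
The cofactor groups again: -8q²-24qw+14q+144w²+48w-5 = -4q(2q+12w-1) + (12w+5)(2q+12w-1); both groups contain (2q+12w-1), giving -(4q-12w-5)(2q+12w-1).

-(11q-2w-10)(2q+12w-1)(4q-12w-5)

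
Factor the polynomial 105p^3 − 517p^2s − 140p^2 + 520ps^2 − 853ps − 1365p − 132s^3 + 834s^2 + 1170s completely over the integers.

(3p − 11s − 13)(5p − 2s + 15)(7p − 6s)

Group: 3p(35p^2 − 44ps + 105p + 12s^2 − 90s) + (−11s − 13)(35p^2 − 44ps + 105p + 12s^2 − 90s); both groups contain (35p^2 − 44ps + 105p + 12s^2 − 90s), so (3p − 11s − 13) is a factor with cofactor 35p^2 − 44ps + 105p + 12s^2 − 90s.
The cofactor groups again: 35p^2 − 44ps + 105p + 12s^2 − 90s = 7p(5p − 2s + 15) − 6s(5p − 2s + 15); both groups contain (5p − 2s + 15), giving (7p − 6s)(5p − 2s + 15).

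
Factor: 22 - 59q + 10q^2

Need a pair with product 10·22 = 220 and sum -59: that's -4 and -55.
Split the middle term: 10q^2 - 4q - 55q + 22 = 2q(5q - 2) - 11(5q - 2).

(2q - 11)(5q - 2)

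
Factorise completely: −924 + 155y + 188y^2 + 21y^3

(3y + 11)(7y − 12)(y + 7)

Testing divisors of the constant over divisors of the leading coefficient, y = −7 is a root, so (y + 7) is a factor; dividing leaves 21y^2 + 41y − 132.
The remaining quadratic factors as (7y − 12)(3y + 11).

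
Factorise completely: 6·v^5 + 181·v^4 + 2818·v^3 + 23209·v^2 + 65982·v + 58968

(6·v + 13)·(v + 12)·(v + 2)·(v^2 + 14·v + 189)

Trying the rational-root candidates, v = -13/6 is a root, so (6·v + 13) is a factor; dividing leaves v^4 + 28·v^3 + 409·v^2 + 2982·v + 4536.
Next, v = -2 is a root, so (v + 2) is a factor; dividing leaves v^3 + 26·v^2 + 357·v + 2268.
Next, v = -12 is a root, giving the factor (v + 12) and quotient v^2 + 14·v + 189.
The quadratic v^2 + 14·v + 189 has discriminant -560 < 0 and is irreducible over ℤ.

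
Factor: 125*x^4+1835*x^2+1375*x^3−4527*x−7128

Trying the rational-root candidates, x = −9 is a root, so (x+9) is a factor; dividing leaves 125*x^3+250*x^2−415*x−792.
Continuing, x = −11/5 is a root, so (5*x+11) divides it; the quotient is 25*x^2−5*x−72.
The remaining quadratic factors as (5*x−9)(5*x+8).

(5*x+11)*(5*x+8)*(5*x−9)*(x+9)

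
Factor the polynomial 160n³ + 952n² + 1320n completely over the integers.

8n(4n + 15)(5n + 11)

Pull out the common factor 8n, then factor the remaining trinomial.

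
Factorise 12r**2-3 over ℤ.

Factor out 3, leaving 4r**2-1, which is a difference of two squares.

3(2r+1)(2r-1)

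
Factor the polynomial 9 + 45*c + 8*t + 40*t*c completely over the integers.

Group as (40*t*c + 8*t) + (45*c + 9) = 8*t*(5*c + 1) + 9*(5*c + 1).
Both groups share the factor (5*c + 1).

(5*c + 1)*(8*t + 9)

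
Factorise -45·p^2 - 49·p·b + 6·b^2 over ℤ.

-(9·p - b)·(5·p + 6·b)

Group: -9·p·(5·p + 6·b) + b·(5·p + 6·b); both groups contain (5·p + 6·b).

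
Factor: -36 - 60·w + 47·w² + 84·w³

Testing divisors of the constant over divisors of the leading coefficient, w = -2/3 is a root, giving the factor (3·w + 2) and quotient 28·w² - 3·w - 18.
The remaining quadratic factors as (4·w + 3)(7·w - 6).

(3·w + 2)·(4·w + 3)·(7·w - 6)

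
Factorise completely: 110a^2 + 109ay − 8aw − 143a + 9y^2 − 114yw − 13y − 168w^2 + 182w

Group: 11a(10a + 9y + 12w − 13) + (y − 14w)(10a + 9y + 12w − 13); both groups contain (10a + 9y + 12w − 13).

(10a + 9y + 12w − 13)(11a + y − 14w)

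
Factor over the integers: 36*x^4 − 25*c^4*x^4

−x^4*(5*c^2 + 6)*(5*c^2 − 6)

Factor out x^4 first: what remains is −25*c^4 + 36.
Recognize a difference of squares with the parts 6 and 5*c^2.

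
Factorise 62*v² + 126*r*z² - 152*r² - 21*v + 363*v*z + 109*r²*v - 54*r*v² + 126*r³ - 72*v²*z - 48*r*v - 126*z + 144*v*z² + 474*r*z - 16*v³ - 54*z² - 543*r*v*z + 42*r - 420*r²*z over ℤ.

(2*r - v - 6*z)*(7*r + 8*v - 3)*(9*r + 2*v - 3*z - 7)

Group: 2*r*(63*r² + 86*r*v - 21*r*z - 76*r + 16*v² - 24*v*z - 62*v + 9*z + 21) + (-v - 6*z)*(63*r² + 86*r*v - 21*r*z - 76*r + 16*v² - 24*v*z - 62*v + 9*z + 21); both groups contain (63*r² + 86*r*v - 21*r*z - 76*r + 16*v² - 24*v*z - 62*v + 9*z + 21), so (2*r - v - 6*z) is a factor with cofactor 63*r² + 86*r*v - 21*r*z - 76*r + 16*v² - 24*v*z - 62*v + 9*z + 21.
The cofactor groups again: 63*r² + 86*r*v - 21*r*z - 76*r + 16*v² - 24*v*z - 62*v + 9*z + 21 = 7*r*(9*r + 2*v - 3*z - 7) + (8*v - 3)*(9*r + 2*v - 3*z - 7); both groups contain (9*r + 2*v - 3*z - 7), giving (7*r + 8*v - 3)*(9*r + 2*v - 3*z - 7).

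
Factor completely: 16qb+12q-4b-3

Group as (16qb+12q) + (-4b-3) = 4q(4b+3) - (4b+3).
Both groups share the factor (4b+3).

(4b+3)(4q-1)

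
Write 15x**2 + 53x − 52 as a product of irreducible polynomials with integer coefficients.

(3x + 13)(5x − 4)

Need a pair with product 15·(−52) = −780 and sum 53: that's 65 and −12.
Split the middle term: 15x**2 + 65x − 12x − 52 = 5x(3x + 13) − 4(3x + 13).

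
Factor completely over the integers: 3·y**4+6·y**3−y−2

(y+2)·(3·y**3−1)

Group as (3·y**4−y) + (6·y**3−2) = y·(3·y**3−1) + 2·(3·y**3−1).
Both groups share the factor (3·y**3−1).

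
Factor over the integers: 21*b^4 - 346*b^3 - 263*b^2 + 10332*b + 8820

(3*b + 14)*(7*b + 6)*(b - 15)*(b - 7)

Testing divisors of the constant over divisors of the leading coefficient, b = 7 is a root, giving the factor (b - 7) and quotient 21*b^3 - 199*b^2 - 1656*b - 1260.
Continuing, b = 15 is a root, so (b - 15) is a factor; dividing leaves 21*b^2 + 116*b + 84.
The remaining quadratic factors as (7*b + 6)(3*b + 14).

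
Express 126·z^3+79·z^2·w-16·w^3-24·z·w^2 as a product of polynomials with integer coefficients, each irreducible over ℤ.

(9·z-4·w)·(7·z+4·w)·(2·z+w)

Group: 2·z·(63·z^2+8·z·w-16·w^2) + w·(63·z^2+8·z·w-16·w^2); both groups contain (63·z^2+8·z·w-16·w^2), so (2·z+w) is a factor with cofactor 63·z^2+8·z·w-16·w^2.
The cofactor groups again: 63·z^2+8·z·w-16·w^2 = 9·z·(7·z+4·w) - 4·w·(7·z+4·w); both groups contain (7·z+4·w), giving (9·z-4·w)·(7·z+4·w).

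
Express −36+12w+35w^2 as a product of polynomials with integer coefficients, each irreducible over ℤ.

Need a pair with product 35·(−36) = −1260 and sum 12: that's −30 and 42.
Split the middle term: 35w^2−30w + 42w−36 = 5w(7w−6) + 6(7w−6).

(5w+6)(7w−6)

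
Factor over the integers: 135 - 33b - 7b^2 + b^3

Trying the rational-root candidates, b = 3 is a root, so (b - 3) divides it; the quotient is b^2 - 4b - 45.
The remaining quadratic factors as (b + 5)(b - 9).

(b + 5)(b - 3)(b - 9)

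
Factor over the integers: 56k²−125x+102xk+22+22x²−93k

Group: 11x(2x+8k−11) + (7k−2)(2x+8k−11); both groups contain (2x+8k−11).

(11x+7k−2)(2x+8k−11)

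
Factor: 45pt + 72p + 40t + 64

(5t + 8)(9p + 8)

Group as (45pt + 72p) + (40t + 64) = 9p(5t + 8) + 8(5t + 8).
Both groups share the factor (5t + 8).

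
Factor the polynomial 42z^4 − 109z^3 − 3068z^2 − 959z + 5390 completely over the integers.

Among the possible rational roots, z = −7 is a root, so (z + 7) is a factor; dividing leaves 42z^3 − 403z^2 − 247z + 770.
Then z = 10 is a root, so (z − 10) is a factor; dividing leaves 42z^2 + 17z − 77.
The remaining quadratic factors as (7z + 11)(6z − 7).

(6z − 7)(7z + 11)(z + 7)(z − 10)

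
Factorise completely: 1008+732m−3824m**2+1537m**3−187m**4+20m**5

Trying the rational-root candidates, m = −2/5 is a root, so (5m+2) divides it; the quotient is 4m**4−39m**3+323m**2−894m+504.
Continuing, m = 3 is a root, so (m−3) divides it; the quotient is 4m**3−27m**2+242m−168.
Next, m = 3/4 is a root, so (4m−3) divides it; the quotient is m**2−6m+56.
The quadratic m**2−6m+56 has discriminant −188 < 0 and is irreducible over ℤ.

(4m−3)(5m+2)(m−3)(m**2−6m+56)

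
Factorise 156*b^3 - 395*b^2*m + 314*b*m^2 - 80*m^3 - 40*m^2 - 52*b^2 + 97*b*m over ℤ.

Group: 3*b*(52*b^2 - 97*b*m + 40*m^2) + (-2*m - 1)*(52*b^2 - 97*b*m + 40*m^2); both groups contain (52*b^2 - 97*b*m + 40*m^2), so (3*b - 2*m - 1) is a factor with cofactor 52*b^2 - 97*b*m + 40*m^2.
The cofactor groups again: 52*b^2 - 97*b*m + 40*m^2 = 4*b*(13*b - 8*m) - 5*m*(13*b - 8*m); both groups contain (13*b - 8*m), giving (4*b - 5*m)*(13*b - 8*m).

(13*b - 8*m)*(3*b - 2*m - 1)*(4*b - 5*m)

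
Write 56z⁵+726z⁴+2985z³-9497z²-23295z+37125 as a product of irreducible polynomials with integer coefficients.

Among the possible rational roots, z = -11/4 is a root, so (4z+11) is a factor; dividing leaves 14z⁴+143z³+353z²-3345z+3375.
Continuing, z = 9/7 is a root, giving the factor (7z-9) and quotient 2z³+23z²+80z-375.
Then z = 5/2 is a root, giving the factor (2z-5) and quotient z²+14z+75.
The quadratic z²+14z+75 has discriminant -104 < 0 and is irreducible over ℤ.

(2z-5)(4z+11)(7z-9)(z²+14z+75)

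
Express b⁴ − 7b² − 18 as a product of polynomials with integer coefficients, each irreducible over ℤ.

Substitute u = b² to get a quadratic in u, then factor.
b² − 9 is a difference of squares.
b² + 2 is irreducible over ℤ (always positive, so no real roots).

(b + 3)(b − 3)(b² + 2)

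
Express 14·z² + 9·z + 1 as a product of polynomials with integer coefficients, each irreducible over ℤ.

(2·z + 1)·(7·z + 1)

Need a pair with product 14·1 = 14 and sum 9: that's 7 and 2.
Split the middle term: 14·z² + 7·z + 2·z + 1 = 7·z·(2·z + 1) + (2·z + 1).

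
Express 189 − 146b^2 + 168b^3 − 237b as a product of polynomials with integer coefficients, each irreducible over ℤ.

By the rational root theorem, b = 3/4 is a root, so (4b − 3) divides it; the quotient is 42b^2 − 5b − 63.
The remaining quadratic factors as (7b − 9)(6b + 7).

(4b − 3)(6b + 7)(7b − 9)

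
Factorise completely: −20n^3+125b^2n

5n(5b+2n)(5b−2n)

Every term has a factor of 5n. Then 25b^2−4n^2 = (5b)² − (2n)².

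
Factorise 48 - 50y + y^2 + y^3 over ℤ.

By the rational root theorem, y = 6 is a root, so (y - 6) is a factor; dividing leaves y^2 + 7y - 8.
The remaining quadratic factors as (y - 1)(y + 8).

(y + 8)(y - 1)(y - 6)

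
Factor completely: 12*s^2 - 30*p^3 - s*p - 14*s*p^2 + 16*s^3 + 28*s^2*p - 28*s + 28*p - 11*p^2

(s - p)*(4*s + 5*p - 4)*(4*s + 6*p + 7)

Group: 4*s*(4*s^2 + s*p - 4*s - 5*p^2 + 4*p) + (6*p + 7)*(4*s^2 + s*p - 4*s - 5*p^2 + 4*p); both groups contain (4*s^2 + s*p - 4*s - 5*p^2 + 4*p), so (4*s + 6*p + 7) is a factor with cofactor 4*s^2 + s*p - 4*s - 5*p^2 + 4*p.
The cofactor groups again: 4*s^2 + s*p - 4*s - 5*p^2 + 4*p = s*(4*s + 5*p - 4) - p*(4*s + 5*p - 4); both groups contain (4*s + 5*p - 4), giving (s - p)*(4*s + 5*p - 4).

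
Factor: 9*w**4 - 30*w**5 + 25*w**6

Factor out w**4 first: what remains is 25*w**2 - 30*w + 9.
Recognize a perfect-square trinomial with the parts 5*w and 3.

w**4*(5*w - 3)**2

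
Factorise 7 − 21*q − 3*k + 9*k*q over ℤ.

Group as (9*k*q − 3*k) + (−21*q + 7) = 3*k*(3*q − 1) − 7*(3*q − 1).
Both groups share the factor (3*q − 1).

(3*k − 7)*(3*q − 1)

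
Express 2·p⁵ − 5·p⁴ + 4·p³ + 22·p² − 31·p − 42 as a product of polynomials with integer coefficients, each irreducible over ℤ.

(2·p + 3)·(p + 1)·(p − 2)·(p² − 3·p + 7)

Trying the rational-root candidates, p = −1 is a root, so (p + 1) is a factor; dividing leaves 2·p⁴ − 7·p³ + 11·p² + 11·p − 42.
Continuing, p = −3/2 is a root, giving the factor (2·p + 3) and quotient p³ − 5·p² + 13·p − 14.
Then p = 2 is a root, giving the factor (p − 2) and quotient p² − 3·p + 7.
The quadratic p² − 3·p + 7 has discriminant −19 < 0 and is irreducible over ℤ.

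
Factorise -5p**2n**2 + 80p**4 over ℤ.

Pull out the common factor 5p**2; 16p**2 - n**2 is a difference of squares.

5p**2(4p - n)(4p + n)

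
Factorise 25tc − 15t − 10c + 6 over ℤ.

Group as (25tc − 15t) + (−10c + 6) = 5t(5c − 3) − 2(5c − 3).
Both groups share the factor (5c − 3).

(5c − 3)(5t − 2)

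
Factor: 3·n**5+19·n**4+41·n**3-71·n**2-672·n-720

Among the possible rational roots, n = -4 is a root, giving the factor (n+4) and quotient 3·n**4+7·n**3+13·n**2-123·n-180.
Then n = 3 is a root, giving the factor (n-3) and quotient 3·n**3+16·n**2+61·n+60.
Then n = -4/3 is a root, so (3·n+4) is a factor; dividing leaves n**2+4·n+15.
The quadratic n**2+4·n+15 has discriminant -44 < 0 and is irreducible over ℤ.

(3·n+4)·(n+4)·(n-3)·(n**2+4·n+15)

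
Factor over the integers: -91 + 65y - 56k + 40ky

Group as (40ky - 56k) + (65y - 91) = 8k(5y - 7) + 13(5y - 7).
Both groups share the factor (5y - 7).

(5y - 7)(8k + 13)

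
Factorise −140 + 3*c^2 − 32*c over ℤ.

Need a pair with product 3·(−140) = −420 and sum −32: that's 10 and −42.
Split the middle term: 3*c^2 + 10*c − 42*c − 140 = c*(3*c + 10) − 14*(3*c + 10).

(3*c + 10)*(c − 14)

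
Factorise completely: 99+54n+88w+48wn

(6n+11)(8w+9)

Group as (48wn+88w) + (54n+99) = 8w(6n+11) + 9(6n+11).
Both groups share the factor (6n+11).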